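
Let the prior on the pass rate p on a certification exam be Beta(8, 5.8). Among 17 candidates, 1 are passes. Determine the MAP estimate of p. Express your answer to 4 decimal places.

Prior: Beta(8, 5.8).
Data: 1 success in 17 trials. The binomial likelihood contributes p(1−p)^16, so the posterior is Beta(8+1, 5.8+16) = Beta(9, 21.8).
For Beta(a, b) with a, b > 1 the mode is (a−1)/(a+b−2) = 8/28.8 ≈ 0.2778.

p̂_MAP = 0.2778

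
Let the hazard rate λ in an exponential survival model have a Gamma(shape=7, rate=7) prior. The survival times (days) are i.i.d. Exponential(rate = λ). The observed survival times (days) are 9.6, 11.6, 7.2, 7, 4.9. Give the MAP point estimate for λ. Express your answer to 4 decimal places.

The Exponential(rate=λ) likelihood is ∝ λ^n e^(−λΣtᵢ). Here n = 5 and Σtᵢ = 9.6 + 11.6 + 7.2 + 7 + 4.9 = 40.3.
Posterior ∝ λ^6e^(−7λ) · λ^5e^(−40.3λ) = λ^11e^(−47.3λ), i.e. Gamma(12, 47.3).
Mode = (a−1)/b = 11/47.3 ≈ 0.2326.

λ̂_MAP = 0.2326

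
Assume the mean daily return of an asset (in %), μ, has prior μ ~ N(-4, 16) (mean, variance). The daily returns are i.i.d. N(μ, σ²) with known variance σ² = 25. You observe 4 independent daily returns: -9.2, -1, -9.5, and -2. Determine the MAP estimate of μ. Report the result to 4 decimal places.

μ̂_MAP = -5.0247

n = 4; x̄ = ((-9.2) + (-1) + (-9.5) + (-2))/4 = -21.7/4 = -5.425.
For a Normal prior and Normal likelihood with known variance, the posterior is Normal; its mode equals its mean, the precision-weighted average.
Prior precision 1/σ₀² = 1/16 = 0.0625; data precision n/σ² = 4/25 = 0.16.
μ̂ = (0.0625·(-4) + 0.16·(-5.425)) / (0.0625 + 0.16) = (-1.118)/0.2225 = -2236/445 ≈ -5.0247.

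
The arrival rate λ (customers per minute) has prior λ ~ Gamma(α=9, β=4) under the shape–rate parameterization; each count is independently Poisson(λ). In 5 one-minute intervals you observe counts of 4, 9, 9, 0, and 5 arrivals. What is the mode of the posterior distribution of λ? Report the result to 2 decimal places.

Σxᵢ = 4+9+9+0+5 = 27, with n = 5.
Posterior ∝ λ^8e^(−4λ) · λ^27e^(−5λ) = λ^35e^(−9λ), i.e. Gamma(shape=36, rate=9).
The mode of a Gamma(a, b) with a ≥ 1 (shape–rate) is (a−1)/b = 35/9 ≈ 3.89.

λ̂_MAP = 3.89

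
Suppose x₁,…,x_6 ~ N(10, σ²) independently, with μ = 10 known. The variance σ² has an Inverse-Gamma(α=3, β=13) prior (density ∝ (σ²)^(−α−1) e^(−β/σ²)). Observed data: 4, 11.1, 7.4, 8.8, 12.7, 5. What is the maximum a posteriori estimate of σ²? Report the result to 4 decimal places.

Sum of squared deviations about the known mean: SS = (4−10)² + (11.1−10)² + (7.4−10)² + (8.8−10)² + (12.7−10)² + (5−10)² = 77.7.
The Normal likelihood contributes (σ²)^(−n/2) exp(−SS/(2σ²)), so the posterior is Inverse-Gamma(α + n/2, β + SS/2) = Inverse-Gamma(6, 51.85).
The mode of Inverse-Gamma(a, b) is b/(a+1) = 51.85/7 ≈ 7.4071.

σ̂²_MAP = 7.4071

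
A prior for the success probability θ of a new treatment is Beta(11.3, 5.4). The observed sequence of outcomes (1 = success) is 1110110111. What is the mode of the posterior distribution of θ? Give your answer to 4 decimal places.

Prior: Beta(11.3, 5.4).
Data: 8 successes in 10 trials (from the sequence). The binomial likelihood contributes θ^8(1−θ)^2, so the posterior is Beta(11.3+8, 5.4+2) = Beta(19.3, 7.4).
For Beta(a, b) with a, b > 1 the mode is (a−1)/(a+b−2) = 18.3/24.7 ≈ 0.7409.

θ̂_MAP = 0.7409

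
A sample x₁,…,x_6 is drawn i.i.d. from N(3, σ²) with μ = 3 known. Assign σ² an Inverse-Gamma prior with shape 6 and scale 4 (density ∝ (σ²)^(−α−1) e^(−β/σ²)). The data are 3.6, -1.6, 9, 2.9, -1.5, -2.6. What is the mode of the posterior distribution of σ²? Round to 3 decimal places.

Sum of squared deviations about the known mean: SS = (3.6−3)² + (-1.6−3)² + (9−3)² + (2.9−3)² + (-1.5−3)² + (-2.6−3)² = 109.14.
The Normal likelihood contributes (σ²)^(−n/2) exp(−SS/(2σ²)), so the posterior is Inverse-Gamma(α + n/2, β + SS/2) = Inverse-Gamma(9, 58.57).
The mode of Inverse-Gamma(a, b) is b/(a+1) = 58.57/10 ≈ 5.857.

σ̂²_MAP = 5.857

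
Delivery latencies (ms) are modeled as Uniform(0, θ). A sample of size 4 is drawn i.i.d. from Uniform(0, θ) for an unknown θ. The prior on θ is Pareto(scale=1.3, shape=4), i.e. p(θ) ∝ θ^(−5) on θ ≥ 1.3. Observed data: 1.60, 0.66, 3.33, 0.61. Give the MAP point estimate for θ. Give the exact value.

θ̂_MAP = 3.33

The Uniform(0, θ) likelihood is θ^(−n) for θ ≥ max(xᵢ), zero otherwise. Here max(xᵢ) = 3.33.
Posterior ∝ θ^(−5) · θ^(−4) = θ^(−9) on θ ≥ max(1.3, 3.33) = 3.33.
This density is strictly decreasing in θ, so the posterior mode lies at the lower boundary of the support.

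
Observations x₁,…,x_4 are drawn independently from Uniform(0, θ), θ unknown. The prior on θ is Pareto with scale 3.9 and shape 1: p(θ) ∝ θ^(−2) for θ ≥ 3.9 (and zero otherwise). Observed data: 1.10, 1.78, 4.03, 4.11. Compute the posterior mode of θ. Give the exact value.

θ̂_MAP = 4.11

The Uniform(0, θ) likelihood is θ^(−n) for θ ≥ max(xᵢ), zero otherwise. Here max(xᵢ) = 4.11.
Posterior ∝ θ^(−2) · θ^(−4) = θ^(−6) on θ ≥ max(3.9, 4.11) = 4.11.
This density is strictly decreasing in θ, so the posterior mode lies at the lower boundary of the support.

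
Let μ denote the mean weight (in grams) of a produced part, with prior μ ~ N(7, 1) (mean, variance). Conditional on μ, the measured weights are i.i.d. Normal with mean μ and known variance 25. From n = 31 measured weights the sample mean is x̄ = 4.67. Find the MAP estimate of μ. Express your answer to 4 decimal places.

μ̂_MAP = 5.7102

n = 31, x̄ = 4.67.
For a Normal prior and Normal likelihood with known variance, the posterior is Normal; its mode equals its mean, the precision-weighted average.
Prior precision 1/σ₀² = 1/1 = 1; data precision n/σ² = 31/25 = 1.24.
μ̂ = (1·7 + 1.24·4.67) / (1 + 1.24) = 12.7908/2.24 = 31977/5600 ≈ 5.7102.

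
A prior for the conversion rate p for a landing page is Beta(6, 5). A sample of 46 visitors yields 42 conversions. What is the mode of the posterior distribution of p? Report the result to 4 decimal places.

p̂_MAP = 0.8545

Prior: Beta(6, 5).
Data: 42 successes in 46 trials. The binomial likelihood contributes p^42(1−p)^4, so the posterior is Beta(6+42, 5+4) = Beta(48, 9).
For Beta(a, b) with a, b > 1 the mode is (a−1)/(a+b−2) = 47/55 ≈ 0.8545.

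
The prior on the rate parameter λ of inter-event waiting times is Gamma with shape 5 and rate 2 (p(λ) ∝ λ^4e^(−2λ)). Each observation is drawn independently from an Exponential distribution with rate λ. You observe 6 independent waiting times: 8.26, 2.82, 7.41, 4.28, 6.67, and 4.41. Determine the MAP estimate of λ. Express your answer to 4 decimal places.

The Exponential(rate=λ) likelihood is ∝ λ^n e^(−λΣtᵢ). Here n = 6 and Σtᵢ = 8.26 + 2.82 + 7.41 + 4.28 + 6.67 + 4.41 = 33.85.
Posterior ∝ λ^4e^(−2λ) · λ^6e^(−33.85λ) = λ^10e^(−35.85λ), i.e. Gamma(11, 35.85).
Mode = (a−1)/b = 10/35.85 ≈ 0.2789.

λ̂_MAP = 0.2789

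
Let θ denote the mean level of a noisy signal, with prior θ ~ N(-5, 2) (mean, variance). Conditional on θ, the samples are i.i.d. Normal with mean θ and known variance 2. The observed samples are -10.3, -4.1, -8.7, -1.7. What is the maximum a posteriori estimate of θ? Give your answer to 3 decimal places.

n = 4; x̄ = ((-10.3) + (-4.1) + (-8.7) + (-1.7))/4 = -24.8/4 = -6.2.
For a Normal prior and Normal likelihood with known variance, the posterior is Normal; its mode equals its mean, the precision-weighted average.
Prior precision 1/σ₀² = 1/2 = 0.5; data precision n/σ² = 4/2 = 2.
θ̂ = (0.5·(-5) + 2·(-6.2)) / (0.5 + 2) = (-14.9)/2.5 = -5.960.

θ̂_MAP = -5.960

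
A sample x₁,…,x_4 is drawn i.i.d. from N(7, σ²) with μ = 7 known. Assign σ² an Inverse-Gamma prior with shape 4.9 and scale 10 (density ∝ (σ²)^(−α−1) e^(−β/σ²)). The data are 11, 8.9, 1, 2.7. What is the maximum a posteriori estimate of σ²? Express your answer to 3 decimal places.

σ̂²_MAP = 5.956

Sum of squared deviations about the known mean: SS = (11−7)² + (8.9−7)² + (1−7)² + (2.7−7)² = 74.1.
The Normal likelihood contributes (σ²)^(−n/2) exp(−SS/(2σ²)), so the posterior is Inverse-Gamma(α + n/2, β + SS/2) = Inverse-Gamma(6.9, 47.05).
The mode of Inverse-Gamma(a, b) is b/(a+1) = 47.05/7.9 ≈ 5.956.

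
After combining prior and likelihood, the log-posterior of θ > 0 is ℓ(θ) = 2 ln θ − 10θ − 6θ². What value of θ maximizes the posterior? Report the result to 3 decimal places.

θ̂_MAP = 0.167

ℓ'(θ) = 2/θ − 10 − 12θ. Setting this to zero and multiplying by θ: 12θ² + 10θ − 2 = 0.
θ = (−10 + √(10² + 4·12·2)) / (2·12) = (−10 + √196) / 24 = (−10 + 14)/24 = 1/6.
ℓ''(θ) = −2/θ² − 12 < 0, confirming a maximum.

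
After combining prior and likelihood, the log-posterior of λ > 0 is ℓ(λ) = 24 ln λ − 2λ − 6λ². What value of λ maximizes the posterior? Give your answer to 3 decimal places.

ℓ'(λ) = 24/λ − 2 − 12λ. Setting this to zero and multiplying by λ: 12λ² + 2λ − 24 = 0.
λ = (−2 + √(2² + 4·12·24)) / (2·12) = (−2 + √1156) / 24 = (−2 + 34)/24 = 4/3.
ℓ''(λ) = −24/λ² − 12 < 0, confirming a maximum.

λ̂_MAP = 1.333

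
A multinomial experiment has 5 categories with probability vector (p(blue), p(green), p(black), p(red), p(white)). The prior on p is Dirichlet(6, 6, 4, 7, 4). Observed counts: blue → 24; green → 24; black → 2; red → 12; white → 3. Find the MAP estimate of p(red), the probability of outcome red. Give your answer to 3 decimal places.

The posterior is Dirichlet(αᵢ + nᵢ) = Dirichlet(30, 30, 6, 19, 7).
For a Dirichlet(a₁,…,a_K) with all aᵢ > 1, the mode has j-th component (aⱼ − 1)/(Σaᵢ − K).
Here Σaᵢ = 92 and K = 5, so p(red) = (19 − 1)/(92 − 5) = 18/87 ≈ 0.207.

MAP estimate of p(red) = 0.207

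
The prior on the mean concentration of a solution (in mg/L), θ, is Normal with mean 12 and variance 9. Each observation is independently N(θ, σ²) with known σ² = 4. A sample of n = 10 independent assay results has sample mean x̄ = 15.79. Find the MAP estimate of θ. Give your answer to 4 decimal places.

n = 10, x̄ = 15.79.
For a Normal prior and Normal likelihood with known variance, the posterior is Normal; its mode equals its mean, the precision-weighted average.
Prior precision 1/σ₀² = 1/9; data precision n/σ² = 10/4 = 2.5.
θ̂ = ((1/9)·12 + 2.5·15.79) / (1/9 + 2.5) = (4897/120)/(47/18) = 14691/940 ≈ 15.6287.

θ̂_MAP = 15.6287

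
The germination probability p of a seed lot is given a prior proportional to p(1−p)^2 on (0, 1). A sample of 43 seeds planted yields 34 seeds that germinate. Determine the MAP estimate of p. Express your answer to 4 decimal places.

The prior density ∝ p(1−p)^2 is the kernel of Beta(2, 3).
Data: 34 successes in 43 trials. The binomial likelihood contributes p^34(1−p)^9, so the posterior is Beta(2+34, 3+9) = Beta(36, 12).
For Beta(a, b) with a, b > 1 the mode is (a−1)/(a+b−2) = 35/46 ≈ 0.7609.

p̂_MAP = 0.7609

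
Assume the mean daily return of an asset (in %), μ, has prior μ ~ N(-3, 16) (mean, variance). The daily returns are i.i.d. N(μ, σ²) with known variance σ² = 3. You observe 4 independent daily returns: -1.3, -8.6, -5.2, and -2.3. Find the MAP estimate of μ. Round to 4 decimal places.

μ̂_MAP = -4.2896

n = 4; x̄ = ((-1.3) + (-8.6) + (-5.2) + (-2.3))/4 = -17.4/4 = -4.35.
For a Normal prior and Normal likelihood with known variance, the posterior is Normal; its mode equals its mean, the precision-weighted average.
Prior precision 1/σ₀² = 1/16 = 0.0625; data precision n/σ² = 4/3.
μ̂ = (0.0625·(-3) + (4/3)·(-4.35)) / (0.0625 + 4/3) = (-5.9875)/(67/48) = -1437/335 ≈ -4.2896.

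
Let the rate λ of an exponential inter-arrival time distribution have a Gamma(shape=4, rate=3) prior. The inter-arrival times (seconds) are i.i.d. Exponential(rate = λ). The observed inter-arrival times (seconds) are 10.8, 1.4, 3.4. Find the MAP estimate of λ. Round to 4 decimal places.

The Exponential(rate=λ) likelihood is ∝ λ^n e^(−λΣtᵢ). Here n = 3 and Σtᵢ = 10.8 + 1.4 + 3.4 = 15.6.
Posterior ∝ λ^3e^(−3λ) · λ^3e^(−15.6λ) = λ^6e^(−18.6λ), i.e. Gamma(7, 18.6).
Mode = (a−1)/b = 6/18.6 ≈ 0.3226.

λ̂_MAP = 0.3226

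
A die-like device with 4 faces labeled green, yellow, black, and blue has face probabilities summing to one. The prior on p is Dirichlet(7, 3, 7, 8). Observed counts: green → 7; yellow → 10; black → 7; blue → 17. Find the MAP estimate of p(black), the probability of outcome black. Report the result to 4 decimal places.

MAP estimate of p(black) = 0.2097

The posterior is Dirichlet(αᵢ + nᵢ) = Dirichlet(14, 13, 14, 25).
For a Dirichlet(a₁,…,a_K) with all aᵢ > 1, the mode has j-th component (aⱼ − 1)/(Σaᵢ − K).
Here Σaᵢ = 66 and K = 4, so p(black) = (14 − 1)/(66 − 4) = 13/62 ≈ 0.2097.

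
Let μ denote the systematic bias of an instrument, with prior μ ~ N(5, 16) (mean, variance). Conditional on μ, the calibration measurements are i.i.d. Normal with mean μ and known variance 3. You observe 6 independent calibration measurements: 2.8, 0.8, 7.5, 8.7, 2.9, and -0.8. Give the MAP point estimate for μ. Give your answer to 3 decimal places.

n = 6; x̄ = (2.8 + 0.8 + 7.5 + 8.7 + 2.9 + (-0.8))/6 = 21.9/6 = 3.65.
For a Normal prior and Normal likelihood with known variance, the posterior is Normal; its mode equals its mean, the precision-weighted average.
Prior precision 1/σ₀² = 1/16 = 0.0625; data precision n/σ² = 6/3 = 2.
μ̂ = (0.0625·5 + 2·3.65) / (0.0625 + 2) = 7.6125/2.0625 = 203/55 ≈ 3.691.

μ̂_MAP = 3.691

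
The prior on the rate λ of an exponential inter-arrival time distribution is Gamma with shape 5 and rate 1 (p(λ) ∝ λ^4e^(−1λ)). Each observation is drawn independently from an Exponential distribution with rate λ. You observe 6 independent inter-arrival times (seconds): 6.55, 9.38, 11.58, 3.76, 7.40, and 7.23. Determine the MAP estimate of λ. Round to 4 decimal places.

The Exponential(rate=λ) likelihood is ∝ λ^n e^(−λΣtᵢ). Here n = 6 and Σtᵢ = 6.55 + 9.38 + 11.58 + 3.76 + 7.40 + 7.23 = 45.90.
Posterior ∝ λ^4e^(−1λ) · λ^6e^(−45.90λ) = λ^10e^(−46.90λ), i.e. Gamma(11, 46.90).
Mode = (a−1)/b = 10/46.90 ≈ 0.2132.

λ̂_MAP = 0.2132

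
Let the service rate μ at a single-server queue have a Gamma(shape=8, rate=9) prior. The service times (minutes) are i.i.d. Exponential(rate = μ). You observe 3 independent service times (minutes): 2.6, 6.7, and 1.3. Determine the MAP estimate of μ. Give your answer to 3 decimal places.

The Exponential(rate=μ) likelihood is ∝ μ^n e^(−μΣtᵢ). Here n = 3 and Σtᵢ = 2.6 + 6.7 + 1.3 = 10.6.
Posterior ∝ μ^7e^(−9μ) · μ^3e^(−10.6μ) = μ^10e^(−19.6μ), i.e. Gamma(11, 19.6).
Mode = (a−1)/b = 10/19.6 ≈ 0.510.

μ̂_MAP = 0.510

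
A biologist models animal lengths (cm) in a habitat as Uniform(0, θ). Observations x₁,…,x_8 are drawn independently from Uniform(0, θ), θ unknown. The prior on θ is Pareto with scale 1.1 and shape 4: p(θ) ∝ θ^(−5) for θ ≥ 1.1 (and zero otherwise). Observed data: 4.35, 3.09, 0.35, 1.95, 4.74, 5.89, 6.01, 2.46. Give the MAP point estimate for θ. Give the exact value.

θ̂_MAP = 6.01

The Uniform(0, θ) likelihood is θ^(−n) for θ ≥ max(xᵢ), zero otherwise. Here max(xᵢ) = 6.01.
Posterior ∝ θ^(−5) · θ^(−8) = θ^(−13) on θ ≥ max(1.1, 6.01) = 6.01.
This density is strictly decreasing in θ, so the posterior mode lies at the lower boundary of the support.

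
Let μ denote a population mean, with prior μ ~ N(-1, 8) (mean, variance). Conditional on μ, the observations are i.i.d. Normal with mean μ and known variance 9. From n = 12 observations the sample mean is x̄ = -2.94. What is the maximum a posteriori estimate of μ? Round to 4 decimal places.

μ̂_MAP = -2.7737

n = 12, x̄ = -2.94.
For a Normal prior and Normal likelihood with known variance, the posterior is Normal; its mode equals its mean, the precision-weighted average.
Prior precision 1/σ₀² = 1/8 = 0.125; data precision n/σ² = 12/9 = 4/3.
μ̂ = (0.125·(-1) + (4/3)·(-2.94)) / (0.125 + 4/3) = (-4.045)/(35/24) = -2427/875 ≈ -2.7737.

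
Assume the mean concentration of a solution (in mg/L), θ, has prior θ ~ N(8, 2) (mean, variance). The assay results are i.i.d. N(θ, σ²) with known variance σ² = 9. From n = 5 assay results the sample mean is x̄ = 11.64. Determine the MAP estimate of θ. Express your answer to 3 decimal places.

n = 5, x̄ = 11.64.
For a Normal prior and Normal likelihood with known variance, the posterior is Normal; its mode equals its mean, the precision-weighted average.
Prior precision 1/σ₀² = 1/2 = 0.5; data precision n/σ² = 5/9.
θ̂ = (0.5·8 + (5/9)·11.64) / (0.5 + 5/9) = (157/15)/(19/18) = 942/95 ≈ 9.916.

θ̂_MAP = 9.916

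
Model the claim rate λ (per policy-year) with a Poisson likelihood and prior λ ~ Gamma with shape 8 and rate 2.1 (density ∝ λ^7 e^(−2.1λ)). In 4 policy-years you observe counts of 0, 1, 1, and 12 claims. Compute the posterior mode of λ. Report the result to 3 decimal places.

λ̂_MAP = 3.443

Σxᵢ = 0+1+1+12 = 14, with n = 4.
Posterior ∝ λ^7e^(−2.1λ) · λ^14e^(−4λ) = λ^21e^(−6.1λ), i.e. Gamma(shape=22, rate=6.1).
The mode of a Gamma(a, b) with a ≥ 1 (shape–rate) is (a−1)/b = 21/6.1 ≈ 3.443.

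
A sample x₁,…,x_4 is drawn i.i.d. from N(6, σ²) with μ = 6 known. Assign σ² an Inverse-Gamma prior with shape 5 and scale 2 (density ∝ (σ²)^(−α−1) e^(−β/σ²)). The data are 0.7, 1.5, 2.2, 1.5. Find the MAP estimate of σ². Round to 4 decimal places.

σ̂²_MAP = 5.4394

Sum of squared deviations about the known mean: SS = (0.7−6)² + (1.5−6)² + (2.2−6)² + (1.5−6)² = 83.03.
The Normal likelihood contributes (σ²)^(−n/2) exp(−SS/(2σ²)), so the posterior is Inverse-Gamma(α + n/2, β + SS/2) = Inverse-Gamma(7, 43.515).
The mode of Inverse-Gamma(a, b) is b/(a+1) = 43.515/8 ≈ 5.4394.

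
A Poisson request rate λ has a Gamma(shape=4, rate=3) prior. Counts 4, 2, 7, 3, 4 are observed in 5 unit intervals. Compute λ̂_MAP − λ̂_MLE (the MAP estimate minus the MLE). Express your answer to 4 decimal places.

MAP − MLE = -1.1250

Σxᵢ = 20. Posterior is Gamma(24, 8); MAP = (24−1)/8 = 23/8 ≈ 2.87500.
MLE = x̄ = 20/5 ≈ 4.00000.
Difference = 23/8 − 20/5 = -9/8 ≈ -1.1250.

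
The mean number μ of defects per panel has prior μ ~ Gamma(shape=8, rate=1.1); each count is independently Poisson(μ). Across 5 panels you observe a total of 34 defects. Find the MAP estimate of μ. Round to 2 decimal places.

μ̂_MAP = 6.72

Σxᵢ = 34, n = 5.
Posterior ∝ μ^7e^(−1.1μ) · μ^34e^(−5μ) = μ^41e^(−6.1μ), i.e. Gamma(shape=42, rate=6.1).
The mode of a Gamma(a, b) with a ≥ 1 (shape–rate) is (a−1)/b = 41/6.1 ≈ 6.72.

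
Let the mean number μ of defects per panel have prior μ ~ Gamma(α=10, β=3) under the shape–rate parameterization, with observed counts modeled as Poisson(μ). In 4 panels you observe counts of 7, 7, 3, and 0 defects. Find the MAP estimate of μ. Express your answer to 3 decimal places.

Σxᵢ = 7+7+3+0 = 17, with n = 4.
Posterior ∝ μ^9e^(−3μ) · μ^17e^(−4μ) = μ^26e^(−7μ), i.e. Gamma(shape=27, rate=7).
The mode of a Gamma(a, b) with a ≥ 1 (shape–rate) is (a−1)/b = 26/7 ≈ 3.714.

μ̂_MAP = 3.714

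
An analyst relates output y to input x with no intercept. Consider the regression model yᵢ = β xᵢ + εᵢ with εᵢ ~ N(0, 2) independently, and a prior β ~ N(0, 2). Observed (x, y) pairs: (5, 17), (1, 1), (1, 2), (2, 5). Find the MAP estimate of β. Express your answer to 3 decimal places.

β̂_MAP = 3.063

log p(β | y) = −Σ(yᵢ − βxᵢ)²/(2·2) − β²/(2·2) + const.
Setting the derivative to zero: Σxᵢ(yᵢ − βxᵢ)/2 − β/2 = 0, so β = Σxᵢyᵢ / (Σxᵢ² + σ²/τ²).
Σxᵢyᵢ = 5·17 + 1·1 + 1·2 + 2·5 = 98; Σxᵢ² = 31; σ²/τ² = 1.
β̂_MAP = 98 / (31 + 1) = 98/32 ≈ 3.063.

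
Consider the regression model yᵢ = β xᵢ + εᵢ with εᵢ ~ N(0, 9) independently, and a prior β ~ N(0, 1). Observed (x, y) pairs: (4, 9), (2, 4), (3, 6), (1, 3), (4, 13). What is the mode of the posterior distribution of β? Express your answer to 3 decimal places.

β̂_MAP = 2.127

log p(β | y) = −Σ(yᵢ − βxᵢ)²/(2·9) − β²/(2·1) + const.
Setting the derivative to zero: Σxᵢ(yᵢ − βxᵢ)/9 − β/1 = 0, so β = Σxᵢyᵢ / (Σxᵢ² + σ²/τ²).
Σxᵢyᵢ = 4·9 + 2·4 + 3·6 + 1·3 + 4·13 = 117; Σxᵢ² = 46; σ²/τ² = 9.
β̂_MAP = 117 / (46 + 9) = 117/55 ≈ 2.127.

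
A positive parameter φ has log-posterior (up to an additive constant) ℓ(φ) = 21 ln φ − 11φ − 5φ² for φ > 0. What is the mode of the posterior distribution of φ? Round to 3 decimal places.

ℓ'(φ) = 21/φ − 11 − 10φ. Setting this to zero and multiplying by φ: 10φ² + 11φ − 21 = 0.
φ = (−11 + √(11² + 4·10·21)) / (2·10) = (−11 + √961) / 20 = (−11 + 31)/20 = 1.
ℓ''(φ) = −21/φ² − 10 < 0, confirming a maximum.

φ̂_MAP = 1.000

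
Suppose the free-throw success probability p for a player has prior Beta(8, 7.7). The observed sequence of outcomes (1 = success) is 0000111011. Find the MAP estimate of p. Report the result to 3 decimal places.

Prior: Beta(8, 7.7).
Data: 5 successes in 10 trials (from the sequence). The binomial likelihood contributes p^5(1−p)^5, so the posterior is Beta(8+5, 7.7+5) = Beta(13, 12.7).
For Beta(a, b) with a, b > 1 the mode is (a−1)/(a+b−2) = 12/23.7 ≈ 0.506.

p̂_MAP = 0.506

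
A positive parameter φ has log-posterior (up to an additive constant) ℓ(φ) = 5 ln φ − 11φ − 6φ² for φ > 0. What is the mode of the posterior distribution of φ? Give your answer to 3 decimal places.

φ̂_MAP = 0.333

ℓ'(φ) = 5/φ − 11 − 12φ. Setting this to zero and multiplying by φ: 12φ² + 11φ − 5 = 0.
φ = (−11 + √(11² + 4·12·5)) / (2·12) = (−11 + √361) / 24 = (−11 + 19)/24 = 1/3.
ℓ''(φ) = −5/φ² − 12 < 0, confirming a maximum.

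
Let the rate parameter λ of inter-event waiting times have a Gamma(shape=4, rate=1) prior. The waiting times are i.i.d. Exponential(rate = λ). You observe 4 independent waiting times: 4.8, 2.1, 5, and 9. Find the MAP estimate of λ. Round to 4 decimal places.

λ̂_MAP = 0.3196

The Exponential(rate=λ) likelihood is ∝ λ^n e^(−λΣtᵢ). Here n = 4 and Σtᵢ = 4.8 + 2.1 + 5 + 9 = 20.9.
Posterior ∝ λ^3e^(−1λ) · λ^4e^(−20.9λ) = λ^7e^(−21.9λ), i.e. Gamma(8, 21.9).
Mode = (a−1)/b = 7/21.9 ≈ 0.3196.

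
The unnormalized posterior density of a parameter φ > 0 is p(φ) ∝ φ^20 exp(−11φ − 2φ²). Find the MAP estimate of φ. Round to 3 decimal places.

φ̂_MAP = 1.250

ℓ'(φ) = 20/φ − 11 − 4φ. Setting this to zero and multiplying by φ: 4φ² + 11φ − 20 = 0.
φ = (−11 + √(11² + 4·4·20)) / (2·4) = (−11 + √441) / 8 = (−11 + 21)/8 = 5/4.
ℓ''(φ) = −20/φ² − 4 < 0, confirming a maximum.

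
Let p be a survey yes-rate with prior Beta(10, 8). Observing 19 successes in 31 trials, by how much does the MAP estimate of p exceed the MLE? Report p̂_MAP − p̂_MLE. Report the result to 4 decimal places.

MAP − MLE = -0.0172

Posterior is Beta(29, 20); MAP = (29−1)/(49−2) = 28/47 ≈ 0.59574.
MLE ignores the prior: p̂_MLE = k/n = 19/31 ≈ 0.61290.
Difference = 28/47 − 19/31 = -25/1457 ≈ -0.0172.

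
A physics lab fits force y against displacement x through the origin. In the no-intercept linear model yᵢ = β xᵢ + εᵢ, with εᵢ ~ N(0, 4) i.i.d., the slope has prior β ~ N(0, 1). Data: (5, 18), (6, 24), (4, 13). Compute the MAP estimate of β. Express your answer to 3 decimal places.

β̂_MAP = 3.531

log p(β | y) = −Σ(yᵢ − βxᵢ)²/(2·4) − β²/(2·1) + const.
Setting the derivative to zero: Σxᵢ(yᵢ − βxᵢ)/4 − β/1 = 0, so β = Σxᵢyᵢ / (Σxᵢ² + σ²/τ²).
Σxᵢyᵢ = 5·18 + 6·24 + 4·13 = 286; Σxᵢ² = 77; σ²/τ² = 4.
β̂_MAP = 286 / (77 + 4) = 286/81 ≈ 3.531.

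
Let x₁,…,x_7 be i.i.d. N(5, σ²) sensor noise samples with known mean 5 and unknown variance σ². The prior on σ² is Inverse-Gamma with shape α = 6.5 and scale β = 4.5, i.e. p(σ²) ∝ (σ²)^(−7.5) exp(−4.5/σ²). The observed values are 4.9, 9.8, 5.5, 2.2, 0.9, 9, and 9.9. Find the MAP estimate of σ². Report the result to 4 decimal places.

Sum of squared deviations about the known mean: SS = (4.9−5)² + (9.8−5)² + (5.5−5)² + (2.2−5)² + (0.9−5)² + (9−5)² + (9.9−5)² = 87.96.
The Normal likelihood contributes (σ²)^(−n/2) exp(−SS/(2σ²)), so the posterior is Inverse-Gamma(α + n/2, β + SS/2) = Inverse-Gamma(10, 48.48).
The mode of Inverse-Gamma(a, b) is b/(a+1) = 48.48/11 ≈ 4.4073.

σ̂²_MAP = 4.4073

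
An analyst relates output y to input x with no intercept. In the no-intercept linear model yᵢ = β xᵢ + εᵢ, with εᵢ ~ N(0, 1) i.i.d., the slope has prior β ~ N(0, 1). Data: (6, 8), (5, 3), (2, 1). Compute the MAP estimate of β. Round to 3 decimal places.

log p(β | y) = −Σ(yᵢ − βxᵢ)²/(2·1) − β²/(2·1) + const.
Setting the derivative to zero: Σxᵢ(yᵢ − βxᵢ)/1 − β/1 = 0, so β = Σxᵢyᵢ / (Σxᵢ² + σ²/τ²).
Σxᵢyᵢ = 6·8 + 5·3 + 2·1 = 65; Σxᵢ² = 65; σ²/τ² = 1.
β̂_MAP = 65 / (65 + 1) = 65/66 ≈ 0.985.

β̂_MAP = 0.985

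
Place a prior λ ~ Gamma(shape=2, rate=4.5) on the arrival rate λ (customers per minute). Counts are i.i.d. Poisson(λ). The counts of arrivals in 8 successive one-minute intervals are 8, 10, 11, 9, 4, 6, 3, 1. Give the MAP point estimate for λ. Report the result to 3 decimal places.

λ̂_MAP = 4.240

Σxᵢ = 8+10+11+9+4+6+3+1 = 52, with n = 8.
Posterior ∝ λe^(−4.5λ) · λ^52e^(−8λ) = λ^53e^(−12.5λ), i.e. Gamma(shape=54, rate=12.5).
The mode of a Gamma(a, b) with a ≥ 1 (shape–rate) is (a−1)/b = 53/12.5 ≈ 4.240.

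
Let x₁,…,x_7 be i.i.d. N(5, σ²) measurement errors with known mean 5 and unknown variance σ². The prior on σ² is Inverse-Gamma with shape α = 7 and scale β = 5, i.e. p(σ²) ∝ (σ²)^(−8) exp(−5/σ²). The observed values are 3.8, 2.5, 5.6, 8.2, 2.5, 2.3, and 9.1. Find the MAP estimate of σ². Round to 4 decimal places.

Sum of squared deviations about the known mean: SS = (3.8−5)² + (2.5−5)² + (5.6−5)² + (8.2−5)² + (2.5−5)² + (2.3−5)² + (9.1−5)² = 48.64.
The Normal likelihood contributes (σ²)^(−n/2) exp(−SS/(2σ²)), so the posterior is Inverse-Gamma(α + n/2, β + SS/2) = Inverse-Gamma(10.5, 29.32).
The mode of Inverse-Gamma(a, b) is b/(a+1) = 29.32/11.5 ≈ 2.5496.

σ̂²_MAP = 2.5496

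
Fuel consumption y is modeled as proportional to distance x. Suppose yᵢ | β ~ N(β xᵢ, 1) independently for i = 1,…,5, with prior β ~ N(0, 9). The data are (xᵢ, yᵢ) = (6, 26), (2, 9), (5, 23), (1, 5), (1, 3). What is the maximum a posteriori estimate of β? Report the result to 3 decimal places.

β̂_MAP = 4.425

log p(β | y) = −Σ(yᵢ − βxᵢ)²/(2·1) − β²/(2·9) + const.
Setting the derivative to zero: Σxᵢ(yᵢ − βxᵢ)/1 − β/9 = 0, so β = Σxᵢyᵢ / (Σxᵢ² + σ²/τ²).
Σxᵢyᵢ = 6·26 + 2·9 + 5·23 + 1·5 + 1·3 = 297; Σxᵢ² = 67; σ²/τ² = 1/9.
β̂_MAP = 297 / (67 + 1/9) = 297/(604/9) = 2673/604 ≈ 4.425.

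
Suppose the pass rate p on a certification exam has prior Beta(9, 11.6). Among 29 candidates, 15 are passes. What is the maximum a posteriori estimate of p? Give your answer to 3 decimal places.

Prior: Beta(9, 11.6).
Data: 15 successes in 29 trials. The binomial likelihood contributes p^15(1−p)^14, so the posterior is Beta(9+15, 11.6+14) = Beta(24, 25.6).
For Beta(a, b) with a, b > 1 the mode is (a−1)/(a+b−2) = 23/47.6 ≈ 0.483.

p̂_MAP = 0.483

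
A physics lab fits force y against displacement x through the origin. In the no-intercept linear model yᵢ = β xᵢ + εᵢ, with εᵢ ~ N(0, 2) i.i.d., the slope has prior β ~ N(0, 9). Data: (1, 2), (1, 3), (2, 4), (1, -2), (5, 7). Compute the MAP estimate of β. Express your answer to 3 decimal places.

β̂_MAP = 1.428

log p(β | y) = −Σ(yᵢ − βxᵢ)²/(2·2) − β²/(2·9) + const.
Setting the derivative to zero: Σxᵢ(yᵢ − βxᵢ)/2 − β/9 = 0, so β = Σxᵢyᵢ / (Σxᵢ² + σ²/τ²).
Σxᵢyᵢ = 1·2 + 1·3 + 2·4 + 1·(-2) + 5·7 = 46; Σxᵢ² = 32; σ²/τ² = 2/9.
β̂_MAP = 46 / (32 + 2/9) = 46/(290/9) = 207/145 ≈ 1.428.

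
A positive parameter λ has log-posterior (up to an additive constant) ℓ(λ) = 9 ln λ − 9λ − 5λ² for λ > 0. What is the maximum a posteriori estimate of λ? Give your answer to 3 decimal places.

λ̂_MAP = 0.600

ℓ'(λ) = 9/λ − 9 − 10λ. Setting this to zero and multiplying by λ: 10λ² + 9λ − 9 = 0.
λ = (−9 + √(9² + 4·10·9)) / (2·10) = (−9 + √441) / 20 = (−9 + 21)/20 = 3/5.
ℓ''(λ) = −9/λ² − 10 < 0, confirming a maximum.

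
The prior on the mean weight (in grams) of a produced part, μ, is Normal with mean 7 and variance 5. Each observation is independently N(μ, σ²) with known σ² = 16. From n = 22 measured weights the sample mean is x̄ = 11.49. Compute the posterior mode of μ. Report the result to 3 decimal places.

n = 22, x̄ = 11.49.
For a Normal prior and Normal likelihood with known variance, the posterior is Normal; its mode equals its mean, the precision-weighted average.
Prior precision 1/σ₀² = 1/5 = 0.2; data precision n/σ² = 22/16 = 1.375.
μ̂ = (0.2·7 + 1.375·11.49) / (0.2 + 1.375) = 17.19875/1.575 = 13759/1260 ≈ 10.920.

μ̂_MAP = 10.920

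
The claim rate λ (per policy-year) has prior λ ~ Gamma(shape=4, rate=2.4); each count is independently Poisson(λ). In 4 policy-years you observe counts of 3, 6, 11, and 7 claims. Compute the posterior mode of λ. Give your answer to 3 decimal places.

λ̂_MAP = 4.688

Σxᵢ = 3+6+11+7 = 27, with n = 4.
Posterior ∝ λ^3e^(−2.4λ) · λ^27e^(−4λ) = λ^30e^(−6.4λ), i.e. Gamma(shape=31, rate=6.4).
The mode of a Gamma(a, b) with a ≥ 1 (shape–rate) is (a−1)/b = 30/6.4 ≈ 4.688.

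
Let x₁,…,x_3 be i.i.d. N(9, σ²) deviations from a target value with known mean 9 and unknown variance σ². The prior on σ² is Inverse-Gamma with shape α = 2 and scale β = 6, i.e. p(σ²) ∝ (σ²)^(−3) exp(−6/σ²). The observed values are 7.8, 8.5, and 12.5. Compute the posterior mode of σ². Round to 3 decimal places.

σ̂²_MAP = 2.882

Sum of squared deviations about the known mean: SS = (7.8−9)² + (8.5−9)² + (12.5−9)² = 13.94.
The Normal likelihood contributes (σ²)^(−n/2) exp(−SS/(2σ²)), so the posterior is Inverse-Gamma(α + n/2, β + SS/2) = Inverse-Gamma(3.5, 12.97).
The mode of Inverse-Gamma(a, b) is b/(a+1) = 12.97/4.5 ≈ 2.882.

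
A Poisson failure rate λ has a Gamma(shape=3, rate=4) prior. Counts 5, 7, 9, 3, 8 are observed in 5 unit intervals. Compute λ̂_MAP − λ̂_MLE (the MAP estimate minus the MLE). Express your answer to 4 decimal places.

Σxᵢ = 32. Posterior is Gamma(35, 9); MAP = (35−1)/9 = 34/9 ≈ 3.77778.
MLE = x̄ = 32/5 ≈ 6.40000.
Difference = 34/9 − 32/5 = -118/45 ≈ -2.6222.

MAP − MLE = -2.6222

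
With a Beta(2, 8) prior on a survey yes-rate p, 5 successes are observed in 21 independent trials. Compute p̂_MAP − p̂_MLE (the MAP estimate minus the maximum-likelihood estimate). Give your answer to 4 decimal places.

Posterior is Beta(7, 24); MAP = (7−1)/(31−2) = 6/29 ≈ 0.20690.
MLE ignores the prior: p̂_MLE = k/n = 5/21 ≈ 0.23810.
Difference = 6/29 − 5/21 = -19/609 ≈ -0.0312.

MAP − MLE = -0.0312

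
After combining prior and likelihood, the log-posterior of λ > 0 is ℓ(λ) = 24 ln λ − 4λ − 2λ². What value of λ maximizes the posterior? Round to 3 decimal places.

ℓ'(λ) = 24/λ − 4 − 4λ. Setting this to zero and multiplying by λ: 4λ² + 4λ − 24 = 0.
λ = (−4 + √(4² + 4·4·24)) / (2·4) = (−4 + √400) / 8 = (−4 + 20)/8 = 2.
ℓ''(λ) = −24/λ² − 4 < 0, confirming a maximum.

λ̂_MAP = 2.000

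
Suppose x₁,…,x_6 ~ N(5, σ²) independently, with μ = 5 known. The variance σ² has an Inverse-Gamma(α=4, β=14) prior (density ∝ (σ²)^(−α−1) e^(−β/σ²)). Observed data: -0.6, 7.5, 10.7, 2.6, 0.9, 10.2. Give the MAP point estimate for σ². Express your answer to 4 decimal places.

Sum of squared deviations about the known mean: SS = (-0.6−5)² + (7.5−5)² + (10.7−5)² + (2.6−5)² + (0.9−5)² + (10.2−5)² = 119.71.
The Normal likelihood contributes (σ²)^(−n/2) exp(−SS/(2σ²)), so the posterior is Inverse-Gamma(α + n/2, β + SS/2) = Inverse-Gamma(7, 73.855).
The mode of Inverse-Gamma(a, b) is b/(a+1) = 73.855/8 ≈ 9.2319.

σ̂²_MAP = 9.2319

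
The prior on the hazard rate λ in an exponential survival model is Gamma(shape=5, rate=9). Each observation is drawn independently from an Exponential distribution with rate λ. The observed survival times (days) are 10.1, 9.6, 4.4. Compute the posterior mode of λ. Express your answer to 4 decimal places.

λ̂_MAP = 0.2115

The Exponential(rate=λ) likelihood is ∝ λ^n e^(−λΣtᵢ). Here n = 3 and Σtᵢ = 10.1 + 9.6 + 4.4 = 24.1.
Posterior ∝ λ^4e^(−9λ) · λ^3e^(−24.1λ) = λ^7e^(−33.1λ), i.e. Gamma(8, 33.1).
Mode = (a−1)/b = 7/33.1 ≈ 0.2115.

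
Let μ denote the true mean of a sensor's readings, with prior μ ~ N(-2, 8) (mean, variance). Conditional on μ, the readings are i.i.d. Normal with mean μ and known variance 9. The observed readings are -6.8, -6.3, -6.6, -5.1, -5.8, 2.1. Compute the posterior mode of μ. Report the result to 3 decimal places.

n = 6; x̄ = ((-6.8) + (-6.3) + (-6.6) + (-5.1) + (-5.8) + 2.1)/6 = -28.5/6 = -4.75.
For a Normal prior and Normal likelihood with known variance, the posterior is Normal; its mode equals its mean, the precision-weighted average.
Prior precision 1/σ₀² = 1/8 = 0.125; data precision n/σ² = 6/9 = 2/3.
μ̂ = (0.125·(-2) + (2/3)·(-4.75)) / (0.125 + 2/3) = (-41/12)/(19/24) = -82/19 ≈ -4.316.

μ̂_MAP = -4.316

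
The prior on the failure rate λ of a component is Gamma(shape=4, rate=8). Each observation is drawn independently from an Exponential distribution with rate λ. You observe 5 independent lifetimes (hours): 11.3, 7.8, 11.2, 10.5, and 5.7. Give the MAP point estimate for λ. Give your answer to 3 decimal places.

λ̂_MAP = 0.147

The Exponential(rate=λ) likelihood is ∝ λ^n e^(−λΣtᵢ). Here n = 5 and Σtᵢ = 11.3 + 7.8 + 11.2 + 10.5 + 5.7 = 46.5.
Posterior ∝ λ^3e^(−8λ) · λ^5e^(−46.5λ) = λ^8e^(−54.5λ), i.e. Gamma(9, 54.5).
Mode = (a−1)/b = 8/54.5 ≈ 0.147.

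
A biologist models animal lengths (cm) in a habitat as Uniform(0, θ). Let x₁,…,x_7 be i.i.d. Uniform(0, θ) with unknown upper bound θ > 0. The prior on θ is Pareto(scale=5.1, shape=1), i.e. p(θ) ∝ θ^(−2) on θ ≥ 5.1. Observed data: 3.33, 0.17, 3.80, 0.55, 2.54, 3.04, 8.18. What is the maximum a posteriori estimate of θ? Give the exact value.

The Uniform(0, θ) likelihood is θ^(−n) for θ ≥ max(xᵢ), zero otherwise. Here max(xᵢ) = 8.18.
Posterior ∝ θ^(−2) · θ^(−7) = θ^(−9) on θ ≥ max(5.1, 8.18) = 8.18.
This density is strictly decreasing in θ, so the posterior mode lies at the lower boundary of the support.

θ̂_MAP = 8.18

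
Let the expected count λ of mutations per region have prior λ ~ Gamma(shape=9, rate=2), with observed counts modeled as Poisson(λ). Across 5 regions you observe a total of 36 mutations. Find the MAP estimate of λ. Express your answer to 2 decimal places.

Σxᵢ = 36, n = 5.
Posterior ∝ λ^8e^(−2λ) · λ^36e^(−5λ) = λ^44e^(−7λ), i.e. Gamma(shape=45, rate=7).
The mode of a Gamma(a, b) with a ≥ 1 (shape–rate) is (a−1)/b = 44/7 ≈ 6.29.

λ̂_MAP = 6.29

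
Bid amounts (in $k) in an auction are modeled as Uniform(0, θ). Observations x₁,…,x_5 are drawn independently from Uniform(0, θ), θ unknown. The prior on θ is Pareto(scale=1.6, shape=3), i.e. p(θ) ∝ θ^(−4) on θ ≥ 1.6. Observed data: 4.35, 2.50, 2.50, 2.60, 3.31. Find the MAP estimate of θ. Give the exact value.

The Uniform(0, θ) likelihood is θ^(−n) for θ ≥ max(xᵢ), zero otherwise. Here max(xᵢ) = 4.35.
Posterior ∝ θ^(−4) · θ^(−5) = θ^(−9) on θ ≥ max(1.6, 4.35) = 4.35.
This density is strictly decreasing in θ, so the posterior mode lies at the lower boundary of the support.

θ̂_MAP = 4.35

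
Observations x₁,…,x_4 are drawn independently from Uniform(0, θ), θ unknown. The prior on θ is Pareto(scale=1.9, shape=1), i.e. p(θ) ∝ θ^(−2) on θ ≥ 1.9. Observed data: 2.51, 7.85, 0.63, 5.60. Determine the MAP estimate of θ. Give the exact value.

θ̂_MAP = 7.85

The Uniform(0, θ) likelihood is θ^(−n) for θ ≥ max(xᵢ), zero otherwise. Here max(xᵢ) = 7.85.
Posterior ∝ θ^(−2) · θ^(−4) = θ^(−6) on θ ≥ max(1.9, 7.85) = 7.85.
This density is strictly decreasing in θ, so the posterior mode lies at the lower boundary of the support.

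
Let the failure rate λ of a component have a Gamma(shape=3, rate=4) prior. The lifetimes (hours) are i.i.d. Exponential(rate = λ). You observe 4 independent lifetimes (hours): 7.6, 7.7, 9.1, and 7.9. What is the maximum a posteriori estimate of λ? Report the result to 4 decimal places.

λ̂_MAP = 0.1653

The Exponential(rate=λ) likelihood is ∝ λ^n e^(−λΣtᵢ). Here n = 4 and Σtᵢ = 7.6 + 7.7 + 9.1 + 7.9 = 32.3.
Posterior ∝ λ^2e^(−4λ) · λ^4e^(−32.3λ) = λ^6e^(−36.3λ), i.e. Gamma(7, 36.3).
Mode = (a−1)/b = 6/36.3 ≈ 0.1653.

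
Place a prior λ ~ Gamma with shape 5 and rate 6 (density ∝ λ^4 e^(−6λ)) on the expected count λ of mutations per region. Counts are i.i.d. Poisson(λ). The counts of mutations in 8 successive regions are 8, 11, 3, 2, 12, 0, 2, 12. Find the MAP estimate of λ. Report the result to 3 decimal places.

λ̂_MAP = 3.857

Σxᵢ = 8+11+3+2+12+0+2+12 = 50, with n = 8.
Posterior ∝ λ^4e^(−6λ) · λ^50e^(−8λ) = λ^54e^(−14λ), i.e. Gamma(shape=55, rate=14).
The mode of a Gamma(a, b) with a ≥ 1 (shape–rate) is (a−1)/b = 54/14 ≈ 3.857.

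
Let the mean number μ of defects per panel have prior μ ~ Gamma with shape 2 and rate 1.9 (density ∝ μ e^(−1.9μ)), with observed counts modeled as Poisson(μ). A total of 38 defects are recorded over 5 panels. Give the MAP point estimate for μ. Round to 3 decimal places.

μ̂_MAP = 5.652

Σxᵢ = 38, n = 5.
Posterior ∝ μe^(−1.9μ) · μ^38e^(−5μ) = μ^39e^(−6.9μ), i.e. Gamma(shape=40, rate=6.9).
The mode of a Gamma(a, b) with a ≥ 1 (shape–rate) is (a−1)/b = 39/6.9 ≈ 5.652.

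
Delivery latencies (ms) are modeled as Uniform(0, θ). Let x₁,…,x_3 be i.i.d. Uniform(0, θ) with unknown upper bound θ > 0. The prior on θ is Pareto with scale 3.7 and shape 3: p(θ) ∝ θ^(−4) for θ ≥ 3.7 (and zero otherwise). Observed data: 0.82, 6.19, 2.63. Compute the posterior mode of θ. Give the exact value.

The Uniform(0, θ) likelihood is θ^(−n) for θ ≥ max(xᵢ), zero otherwise. Here max(xᵢ) = 6.19.
Posterior ∝ θ^(−4) · θ^(−3) = θ^(−7) on θ ≥ max(3.7, 6.19) = 6.19.
This density is strictly decreasing in θ, so the posterior mode lies at the lower boundary of the support.

θ̂_MAP = 6.19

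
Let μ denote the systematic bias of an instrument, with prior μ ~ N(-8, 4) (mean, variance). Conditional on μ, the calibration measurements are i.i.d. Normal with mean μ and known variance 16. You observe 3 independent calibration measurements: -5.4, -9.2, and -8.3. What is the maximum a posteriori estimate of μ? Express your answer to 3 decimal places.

n = 3; x̄ = ((-5.4) + (-9.2) + (-8.3))/3 = -22.9/3 = -229/30 ≈ -7.6333.
For a Normal prior and Normal likelihood with known variance, the posterior is Normal; its mode equals its mean, the precision-weighted average.
Prior precision 1/σ₀² = 1/4 = 0.25; data precision n/σ² = 3/16 = 0.1875.
μ̂ = (0.25·(-8) + 0.1875·(-229/30)) / (0.25 + 0.1875) = (-3.43125)/0.4375 = -549/70 ≈ -7.843.

μ̂_MAP = -7.843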